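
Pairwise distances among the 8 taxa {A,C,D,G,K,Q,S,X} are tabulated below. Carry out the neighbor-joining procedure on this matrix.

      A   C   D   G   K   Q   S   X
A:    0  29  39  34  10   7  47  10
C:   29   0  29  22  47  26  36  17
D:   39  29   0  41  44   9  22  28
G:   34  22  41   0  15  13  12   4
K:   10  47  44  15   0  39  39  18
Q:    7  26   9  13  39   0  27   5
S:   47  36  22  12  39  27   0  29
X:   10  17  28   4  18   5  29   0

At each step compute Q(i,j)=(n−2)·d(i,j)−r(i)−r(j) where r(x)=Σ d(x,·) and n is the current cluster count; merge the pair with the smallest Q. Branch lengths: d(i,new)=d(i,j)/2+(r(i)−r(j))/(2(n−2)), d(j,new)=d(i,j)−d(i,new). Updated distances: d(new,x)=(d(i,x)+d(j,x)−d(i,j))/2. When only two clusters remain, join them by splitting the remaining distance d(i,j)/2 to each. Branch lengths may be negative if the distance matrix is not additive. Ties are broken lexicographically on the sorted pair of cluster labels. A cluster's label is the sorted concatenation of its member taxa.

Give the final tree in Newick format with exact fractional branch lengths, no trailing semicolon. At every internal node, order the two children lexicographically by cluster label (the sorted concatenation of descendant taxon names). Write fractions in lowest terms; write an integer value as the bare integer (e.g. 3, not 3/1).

iteration 1: select A,K (d=10, Q=-328); attach at lengths (2, 8); label the merged cluster AK
  updated: d(AK,C)=33, d(AK,D)=73/2, d(AK,G)=39/2, d(AK,Q)=18, d(AK,S)=38, d(AK,X)=9
iteration 2: select D,S (d=22, Q=-439/2); attach at lengths (223/20, 217/20); label the merged cluster DS
  updated: d(AK,DS)=105/4, d(C,DS)=43/2, d(DS,G)=31/2, d(DS,Q)=7, d(DS,X)=35/2
iteration 3: select DS,Q (d=7, Q=-515/4); attach at lengths (187/32, 37/32); label the merged cluster DQS
  updated: d(AK,DQS)=149/8, d(C,DQS)=81/4, d(DQS,G)=43/4, d(DQS,X)=31/4
iteration 4: select AK,X (d=9, Q=-727/8); attach at lengths (185/16, -41/16); label the merged cluster AKX
  updated: d(AKX,C)=41/2, d(AKX,DQS)=139/16, d(AKX,G)=29/4
iteration 5: select AKX,G (d=29/4, Q=-991/16); attach at lengths (175/64, 289/64); label the merged cluster AGKX
  updated: d(AGKX,C)=141/8, d(AGKX,DQS)=195/32
iteration 6: select AGKX,C (d=141/8, Q=-1407/32); attach at lengths (111/64, 1017/64); label the merged cluster ACGKX
  updated: d(ACGKX,DQS)=279/64
iteration 7: select ACGKX,DQS (d=279/64); attach at lengths (279/128, 279/128); label the merged cluster ACDGKQSX
final tree: (((((A:2,K:8):185/16,X:-41/16):175/64,G:289/64):111/64,C:1017/64):279/128,((D:223/20,S:217/20):187/32,Q:37/32):279/128)
total length: 4943/64

(((((A:2,K:8):185/16,X:-41/16):175/64,G:289/64):111/64,C:1017/64):279/128,((D:223/20,S:217/20):187/32,Q:37/32):279/128)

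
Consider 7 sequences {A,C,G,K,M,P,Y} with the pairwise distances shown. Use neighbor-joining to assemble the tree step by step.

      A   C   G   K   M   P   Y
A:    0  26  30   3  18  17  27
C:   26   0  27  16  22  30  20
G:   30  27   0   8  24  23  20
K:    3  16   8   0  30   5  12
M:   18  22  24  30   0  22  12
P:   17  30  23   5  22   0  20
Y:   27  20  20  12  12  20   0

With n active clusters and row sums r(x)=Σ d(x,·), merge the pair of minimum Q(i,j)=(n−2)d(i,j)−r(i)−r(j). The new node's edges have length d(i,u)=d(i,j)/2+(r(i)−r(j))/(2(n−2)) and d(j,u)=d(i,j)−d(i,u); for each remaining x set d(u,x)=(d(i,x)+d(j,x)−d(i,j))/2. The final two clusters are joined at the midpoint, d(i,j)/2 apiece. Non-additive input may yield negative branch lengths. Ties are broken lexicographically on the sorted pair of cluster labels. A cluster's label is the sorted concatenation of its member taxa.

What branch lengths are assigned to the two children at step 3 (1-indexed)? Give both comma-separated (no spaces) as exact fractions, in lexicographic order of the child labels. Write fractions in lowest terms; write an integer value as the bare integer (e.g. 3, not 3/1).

iteration 1: select A,K (d=3, Q=-180); attach at lengths (31/5, -16/5); label the merged cluster AK
  updated: d(AK,C)=39/2, d(AK,G)=35/2, d(AK,M)=45/2, d(AK,P)=19/2, d(AK,Y)=18
iteration 2: select AK,P (d=19/2, Q=-307/2); attach at lengths (41/16, 111/16); label the merged cluster AKP
  updated: d(AKP,C)=20, d(AKP,G)=31/2, d(AKP,M)=35/2, d(AKP,Y)=57/4
iteration 3: select AKP,G (d=31/2, Q=-429/4); attach at lengths (109/24, 263/24); label the merged cluster AGKP
  updated: d(AGKP,C)=63/4, d(AGKP,M)=13, d(AGKP,Y)=75/8
iteration 4: select AGKP,C (d=63/4, Q=-515/8); attach at lengths (95/32, 409/32); label the merged cluster ACGKP
  updated: d(ACGKP,M)=77/8, d(ACGKP,Y)=109/16
iteration 5: select ACGKP,M (d=77/8, Q=-455/16); attach at lengths (71/32, 237/32); label the merged cluster ACGKMP
  updated: d(ACGKMP,Y)=147/32
iteration 6: select ACGKMP,Y (d=147/32); attach at lengths (147/64, 147/64); label the merged cluster ACGKMPY
final tree: ((((((A:31/5,K:-16/5):41/16,P:111/16):109/24,G:263/24):95/32,C:409/32):71/32,M:237/32):147/64,Y:147/64)
total length: 1855/32

109/24,263/24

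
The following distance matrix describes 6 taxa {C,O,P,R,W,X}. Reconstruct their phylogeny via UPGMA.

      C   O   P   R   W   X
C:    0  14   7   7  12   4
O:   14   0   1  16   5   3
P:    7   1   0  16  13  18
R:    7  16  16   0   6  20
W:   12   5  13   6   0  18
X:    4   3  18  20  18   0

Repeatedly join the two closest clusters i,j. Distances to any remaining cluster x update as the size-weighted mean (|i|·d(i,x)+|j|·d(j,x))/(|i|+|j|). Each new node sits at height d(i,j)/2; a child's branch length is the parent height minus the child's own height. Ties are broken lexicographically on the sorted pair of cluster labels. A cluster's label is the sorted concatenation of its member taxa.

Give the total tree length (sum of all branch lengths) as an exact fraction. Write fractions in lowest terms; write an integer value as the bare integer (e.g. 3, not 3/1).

193/8

iteration 1: select O,P (d=1); attach at lengths (1/2, 1/2); label the merged cluster OP
  updated: d(C,OP)=21/2, d(OP,R)=16, d(OP,W)=9, d(OP,X)=21/2
iteration 2: select C,X (d=4); attach at lengths (2, 2); label the merged cluster CX
  updated: d(CX,OP)=21/2, d(CX,R)=27/2, d(CX,W)=15
iteration 3: select R,W (d=6); attach at lengths (3, 3); label the merged cluster RW
  updated: d(CX,RW)=57/4, d(OP,RW)=25/2
iteration 4: select CX,OP (d=21/2); attach at lengths (13/4, 19/4); label the merged cluster COPX
  updated: d(COPX,RW)=107/8
iteration 5: select COPX,RW (d=107/8); attach at lengths (23/16, 59/16); label the merged cluster COPRWX
final tree: (((C:2,X:2):13/4,(O:1/2,P:1/2):19/4):23/16,(R:3,W:3):59/16)
total length: 193/8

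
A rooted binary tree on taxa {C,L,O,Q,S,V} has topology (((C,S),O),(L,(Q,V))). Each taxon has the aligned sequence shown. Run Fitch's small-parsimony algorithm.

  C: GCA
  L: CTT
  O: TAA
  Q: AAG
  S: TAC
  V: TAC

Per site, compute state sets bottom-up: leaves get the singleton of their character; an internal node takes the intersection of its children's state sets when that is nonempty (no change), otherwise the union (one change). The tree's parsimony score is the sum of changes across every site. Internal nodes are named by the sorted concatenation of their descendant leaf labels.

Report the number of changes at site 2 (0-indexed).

[col 0] CS: children C:{G}, S:{T} ∪→ {G,T}; cost 1
[col 0] COS: children CS:{G,T}, O:{T} ∩→ {T}; cost 0
[col 0] QV: children Q:{A}, V:{T} ∪→ {A,T}; cost 1
[col 0] LQV: children L:{C}, QV:{A,T} ∪→ {A,C,T}; cost 1
[col 0] CLOQSV: children COS:{T}, LQV:{A,C,T} ∩→ {T}; cost 0
[col 1] CS: children C:{C}, S:{A} ∪→ {A,C}; cost 1
[col 1] COS: children CS:{A,C}, O:{A} ∩→ {A}; cost 0
[col 1] QV: children Q:{A}, V:{A} ∩→ {A}; cost 0
[col 1] LQV: children L:{T}, QV:{A} ∪→ {A,T}; cost 1
[col 1] CLOQSV: children COS:{A}, LQV:{A,T} ∩→ {A}; cost 0
[col 2] CS: children C:{A}, S:{C} ∪→ {A,C}; cost 1
[col 2] COS: children CS:{A,C}, O:{A} ∩→ {A}; cost 0
[col 2] QV: children Q:{G}, V:{C} ∪→ {C,G}; cost 1
[col 2] LQV: children L:{T}, QV:{C,G} ∪→ {C,G,T}; cost 1
[col 2] CLOQSV: children COS:{A}, LQV:{C,G,T} ∪→ {A,C,G,T}; cost 1
per-site changes: [3, 2, 4]; total = 9

4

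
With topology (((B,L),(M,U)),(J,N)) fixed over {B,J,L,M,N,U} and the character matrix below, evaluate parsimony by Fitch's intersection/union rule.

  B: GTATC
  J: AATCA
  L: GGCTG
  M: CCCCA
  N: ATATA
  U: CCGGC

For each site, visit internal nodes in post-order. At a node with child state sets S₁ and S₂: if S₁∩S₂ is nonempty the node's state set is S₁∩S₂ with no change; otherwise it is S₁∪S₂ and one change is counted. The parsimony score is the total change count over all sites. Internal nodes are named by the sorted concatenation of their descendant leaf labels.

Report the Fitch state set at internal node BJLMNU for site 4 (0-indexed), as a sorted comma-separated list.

BL@0: {G} ∩ {G} = {G} (intersection, +0)
MU@0: {C} ∩ {C} = {C} (intersection, +0)
BLMU@0: {G} ∪ {C} = {C,G} (union, +1)
JN@0: {A} ∩ {A} = {A} (intersection, +0)
BJLMNU@0: {C,G} ∪ {A} = {A,C,G} (union, +1)
BL@1: {T} ∪ {G} = {G,T} (union, +1)
MU@1: {C} ∩ {C} = {C} (intersection, +0)
BLMU@1: {G,T} ∪ {C} = {C,G,T} (union, +1)
JN@1: {A} ∪ {T} = {A,T} (union, +1)
BJLMNU@1: {C,G,T} ∩ {A,T} = {T} (intersection, +0)
BL@2: {A} ∪ {C} = {A,C} (union, +1)
MU@2: {C} ∪ {G} = {C,G} (union, +1)
BLMU@2: {A,C} ∩ {C,G} = {C} (intersection, +0)
JN@2: {T} ∪ {A} = {A,T} (union, +1)
BJLMNU@2: {C} ∪ {A,T} = {A,C,T} (union, +1)
BL@3: {T} ∩ {T} = {T} (intersection, +0)
MU@3: {C} ∪ {G} = {C,G} (union, +1)
BLMU@3: {T} ∪ {C,G} = {C,G,T} (union, +1)
JN@3: {C} ∪ {T} = {C,T} (union, +1)
BJLMNU@3: {C,G,T} ∩ {C,T} = {C,T} (intersection, +0)
BL@4: {C} ∪ {G} = {C,G} (union, +1)
MU@4: {A} ∪ {C} = {A,C} (union, +1)
BLMU@4: {C,G} ∩ {A,C} = {C} (intersection, +0)
JN@4: {A} ∩ {A} = {A} (intersection, +0)
BJLMNU@4: {C} ∪ {A} = {A,C} (union, +1)
per-site changes: [2, 3, 4, 3, 3]; total = 15

A,C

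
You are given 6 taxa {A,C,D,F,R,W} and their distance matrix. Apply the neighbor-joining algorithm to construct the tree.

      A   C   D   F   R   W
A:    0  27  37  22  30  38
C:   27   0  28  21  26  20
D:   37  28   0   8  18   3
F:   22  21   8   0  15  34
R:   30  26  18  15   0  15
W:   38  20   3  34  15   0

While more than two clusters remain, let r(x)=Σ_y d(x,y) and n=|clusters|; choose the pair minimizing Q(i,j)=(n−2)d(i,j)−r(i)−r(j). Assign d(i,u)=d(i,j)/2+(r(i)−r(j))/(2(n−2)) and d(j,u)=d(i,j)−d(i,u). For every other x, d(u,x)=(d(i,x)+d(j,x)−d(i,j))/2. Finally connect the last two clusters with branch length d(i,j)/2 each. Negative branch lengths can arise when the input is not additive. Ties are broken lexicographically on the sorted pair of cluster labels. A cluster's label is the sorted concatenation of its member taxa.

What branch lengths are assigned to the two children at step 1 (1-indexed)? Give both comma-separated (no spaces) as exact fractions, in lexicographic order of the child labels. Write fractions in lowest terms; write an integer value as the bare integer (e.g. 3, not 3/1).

step 1: merge (D,W) at d=3, Q=-192; branch lengths D→-1/2, W→7/2; new cluster DW
  updated: d(A,DW)=36, d(C,DW)=45/2, d(DW,F)=39/2, d(DW,R)=15
step 2: merge (DW,R) at d=15, Q=-134; branch lengths DW→26/3, R→19/3; new cluster DRW
  updated: d(A,DRW)=51/2, d(C,DRW)=67/4, d(DRW,F)=39/4
step 3: merge (A,C) at d=27, Q=-341/4; branch lengths A→255/16, C→177/16; new cluster AC
  updated: d(AC,DRW)=61/8, d(AC,F)=8
step 4: merge (AC,DRW) at d=61/8, Q=-203/8; branch lengths AC→47/16, DRW→75/16; new cluster ACDRW
  updated: d(ACDRW,F)=81/16
step 5: merge (ACDRW,F) at d=81/16; branch lengths ACDRW→81/32, F→81/32; new cluster ACDFRW
final tree: (((A:255/16,C:177/16):47/16,((D:-1/2,W:7/2):26/3,R:19/3):75/16):81/32,F:81/32)
total length: 923/16

-1/2,7/2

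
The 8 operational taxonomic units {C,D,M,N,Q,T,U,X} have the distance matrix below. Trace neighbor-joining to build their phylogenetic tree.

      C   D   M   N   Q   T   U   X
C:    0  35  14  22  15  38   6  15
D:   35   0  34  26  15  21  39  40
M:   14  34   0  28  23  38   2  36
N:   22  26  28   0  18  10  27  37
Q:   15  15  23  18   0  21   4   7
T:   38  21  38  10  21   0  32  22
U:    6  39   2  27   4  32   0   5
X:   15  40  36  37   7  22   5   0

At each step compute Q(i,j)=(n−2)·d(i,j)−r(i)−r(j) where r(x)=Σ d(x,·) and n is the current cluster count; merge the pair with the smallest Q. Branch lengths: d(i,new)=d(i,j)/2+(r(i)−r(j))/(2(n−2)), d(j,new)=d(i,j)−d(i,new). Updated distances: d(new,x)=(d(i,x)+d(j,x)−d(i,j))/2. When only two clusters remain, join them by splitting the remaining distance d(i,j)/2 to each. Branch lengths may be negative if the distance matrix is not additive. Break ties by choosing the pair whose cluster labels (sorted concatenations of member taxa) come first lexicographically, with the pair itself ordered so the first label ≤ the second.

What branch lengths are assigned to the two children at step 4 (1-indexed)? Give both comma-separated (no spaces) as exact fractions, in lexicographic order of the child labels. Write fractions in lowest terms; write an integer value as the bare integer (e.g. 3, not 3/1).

iteration 1: select N,T (d=10, Q=-290); attach at lengths (23/6, 37/6); label the merged cluster NT
  updated: d(C,NT)=25, d(D,NT)=37/2, d(M,NT)=28, d(NT,Q)=29/2, d(NT,U)=49/2, d(NT,X)=49/2
iteration 2: select D,NT (d=37/2, Q=-224); attach at lengths (139/10, 23/5); label the merged cluster DNT
  updated: d(C,DNT)=83/4, d(DNT,M)=87/4, d(DNT,Q)=11/2, d(DNT,U)=45/2, d(DNT,X)=23
iteration 3: select M,U (d=2, Q=-513/4); attach at lengths (261/32, -197/32); label the merged cluster MU
  updated: d(C,MU)=9, d(DNT,MU)=169/8, d(MU,Q)=25/2, d(MU,X)=39/2
iteration 4: select C,MU (d=9, Q=-759/8); attach at lengths (197/48, 235/48); label the merged cluster CMU
  updated: d(CMU,DNT)=263/16, d(CMU,Q)=37/4, d(CMU,X)=51/4
iteration 5: select CMU,X (d=51/4, Q=-891/16); attach at lengths (339/64, 477/64); label the merged cluster CMUX
  updated: d(CMUX,DNT)=427/32, d(CMUX,Q)=7/4
iteration 6: select CMUX,DNT (d=427/32, Q=-659/32); attach at lengths (307/64, 547/64); label the merged cluster CDMNTUX
  updated: d(CDMNTUX,Q)=-195/64
iteration 7: select CDMNTUX,Q (d=-195/64); attach at lengths (-195/128, -195/128); label the merged cluster CDMNQTUX
final tree: ((((C:197/48,(M:261/32,U:-197/32):235/48):339/64,X:477/64):307/64,(D:139/10,(N:23/6,T:37/6):23/5):547/64):-195/128,Q:-195/128)
total length: 4003/64

197/48,235/48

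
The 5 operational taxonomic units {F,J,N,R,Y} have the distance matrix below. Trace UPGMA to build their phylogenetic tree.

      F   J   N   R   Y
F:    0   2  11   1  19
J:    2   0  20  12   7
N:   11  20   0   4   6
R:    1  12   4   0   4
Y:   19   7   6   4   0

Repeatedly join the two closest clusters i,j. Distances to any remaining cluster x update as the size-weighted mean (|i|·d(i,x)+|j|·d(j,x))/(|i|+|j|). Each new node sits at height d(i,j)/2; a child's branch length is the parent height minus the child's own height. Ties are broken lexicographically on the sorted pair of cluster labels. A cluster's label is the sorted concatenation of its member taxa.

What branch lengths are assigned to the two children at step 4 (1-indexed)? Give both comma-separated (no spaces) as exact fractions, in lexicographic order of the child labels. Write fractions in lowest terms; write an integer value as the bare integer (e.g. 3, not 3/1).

step 1: merge (F,R) at d=1; branch lengths F→1/2, R→1/2; new cluster FR
  updated: d(FR,J)=7, d(FR,N)=15/2, d(FR,Y)=23/2
step 2: merge (N,Y) at d=6; branch lengths N→3, Y→3; new cluster NY
  updated: d(FR,NY)=19/2, d(J,NY)=27/2
step 3: merge (FR,J) at d=7; branch lengths FR→3, J→7/2; new cluster FJR
  updated: d(FJR,NY)=65/6
step 4: merge (FJR,NY) at d=65/6; branch lengths FJR→23/12, NY→29/12; new cluster FJNRY
final tree: (((F:1/2,R:1/2):3,J:7/2):23/12,(N:3,Y:3):29/12)
total length: 107/6

23/12,29/12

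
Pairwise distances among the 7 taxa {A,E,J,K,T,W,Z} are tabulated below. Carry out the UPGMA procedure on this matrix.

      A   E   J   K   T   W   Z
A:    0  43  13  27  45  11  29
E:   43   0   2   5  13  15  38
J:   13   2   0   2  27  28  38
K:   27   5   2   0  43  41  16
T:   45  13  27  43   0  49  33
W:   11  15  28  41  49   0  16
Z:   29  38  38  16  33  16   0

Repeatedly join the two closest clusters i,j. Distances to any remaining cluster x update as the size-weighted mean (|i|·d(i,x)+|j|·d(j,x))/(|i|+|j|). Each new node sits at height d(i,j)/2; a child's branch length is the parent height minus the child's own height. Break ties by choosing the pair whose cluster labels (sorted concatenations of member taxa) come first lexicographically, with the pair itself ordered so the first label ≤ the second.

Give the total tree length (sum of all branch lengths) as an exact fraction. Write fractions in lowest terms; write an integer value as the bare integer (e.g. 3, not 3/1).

131/2

step 1: merge (E,J) at d=2; branch lengths E→1, J→1; new cluster EJ
  updated: d(A,EJ)=28, d(EJ,K)=7/2, d(EJ,T)=20, d(EJ,W)=43/2, d(EJ,Z)=38
step 2: merge (EJ,K) at d=7/2; branch lengths EJ→3/4, K→7/4; new cluster EJK
  updated: d(A,EJK)=83/3, d(EJK,T)=83/3, d(EJK,W)=28, d(EJK,Z)=92/3
step 3: merge (A,W) at d=11; branch lengths A→11/2, W→11/2; new cluster AW
  updated: d(AW,EJK)=167/6, d(AW,T)=47, d(AW,Z)=45/2
step 4: merge (AW,Z) at d=45/2; branch lengths AW→23/4, Z→45/4; new cluster AWZ
  updated: d(AWZ,EJK)=259/9, d(AWZ,T)=127/3
step 5: merge (EJK,T) at d=83/3; branch lengths EJK→145/12, T→83/6; new cluster EJKT
  updated: d(AWZ,EJKT)=193/6
step 6: merge (AWZ,EJKT) at d=193/6; branch lengths AWZ→29/6, EJKT→9/4; new cluster AEJKTWZ
final tree: (((A:11/2,W:11/2):23/4,Z:45/4):29/6,(((E:1,J:1):3/4,K:7/4):145/12,T:83/6):9/4)
total length: 131/2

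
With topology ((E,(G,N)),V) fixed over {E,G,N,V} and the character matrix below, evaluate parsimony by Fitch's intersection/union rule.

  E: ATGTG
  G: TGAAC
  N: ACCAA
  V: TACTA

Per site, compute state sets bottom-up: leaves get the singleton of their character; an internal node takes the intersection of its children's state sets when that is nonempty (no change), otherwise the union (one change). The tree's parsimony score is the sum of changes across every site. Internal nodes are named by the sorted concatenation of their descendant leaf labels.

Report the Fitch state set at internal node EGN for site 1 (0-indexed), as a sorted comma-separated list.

site 0, node GN: G={T} ∪ N={A} → {A,T} (+1)
site 0, node EGN: E={A} ∩ GN={A,T} → {A} (+0)
site 0, node EGNV: EGN={A} ∪ V={T} → {A,T} (+1)
site 1, node GN: G={G} ∪ N={C} → {C,G} (+1)
site 1, node EGN: E={T} ∪ GN={C,G} → {C,G,T} (+1)
site 1, node EGNV: EGN={C,G,T} ∪ V={A} → {A,C,G,T} (+1)
site 2, node GN: G={A} ∪ N={C} → {A,C} (+1)
site 2, node EGN: E={G} ∪ GN={A,C} → {A,C,G} (+1)
site 2, node EGNV: EGN={A,C,G} ∩ V={C} → {C} (+0)
site 3, node GN: G={A} ∩ N={A} → {A} (+0)
site 3, node EGN: E={T} ∪ GN={A} → {A,T} (+1)
site 3, node EGNV: EGN={A,T} ∩ V={T} → {T} (+0)
site 4, node GN: G={C} ∪ N={A} → {A,C} (+1)
site 4, node EGN: E={G} ∪ GN={A,C} → {A,C,G} (+1)
site 4, node EGNV: EGN={A,C,G} ∩ V={A} → {A} (+0)
per-site changes: [2, 3, 2, 1, 2]; total = 10

C,G,T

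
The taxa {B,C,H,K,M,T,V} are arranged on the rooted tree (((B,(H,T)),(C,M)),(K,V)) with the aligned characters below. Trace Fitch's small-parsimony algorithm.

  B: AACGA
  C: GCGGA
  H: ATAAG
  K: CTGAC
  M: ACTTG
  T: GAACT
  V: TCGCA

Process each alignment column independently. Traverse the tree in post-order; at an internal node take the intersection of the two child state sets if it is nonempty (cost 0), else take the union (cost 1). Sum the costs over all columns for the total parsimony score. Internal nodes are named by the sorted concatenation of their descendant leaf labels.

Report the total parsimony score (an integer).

HT@0: {A} ∪ {G} = {A,G} (union, +1)
BHT@0: {A} ∩ {A,G} = {A} (intersection, +0)
CM@0: {G} ∪ {A} = {A,G} (union, +1)
BCHMT@0: {A} ∩ {A,G} = {A} (intersection, +0)
KV@0: {C} ∪ {T} = {C,T} (union, +1)
BCHKMTV@0: {A} ∪ {C,T} = {A,C,T} (union, +1)
HT@1: {T} ∪ {A} = {A,T} (union, +1)
BHT@1: {A} ∩ {A,T} = {A} (intersection, +0)
CM@1: {C} ∩ {C} = {C} (intersection, +0)
BCHMT@1: {A} ∪ {C} = {A,C} (union, +1)
KV@1: {T} ∪ {C} = {C,T} (union, +1)
BCHKMTV@1: {A,C} ∩ {C,T} = {C} (intersection, +0)
HT@2: {A} ∩ {A} = {A} (intersection, +0)
BHT@2: {C} ∪ {A} = {A,C} (union, +1)
CM@2: {G} ∪ {T} = {G,T} (union, +1)
BCHMT@2: {A,C} ∪ {G,T} = {A,C,G,T} (union, +1)
KV@2: {G} ∩ {G} = {G} (intersection, +0)
BCHKMTV@2: {A,C,G,T} ∩ {G} = {G} (intersection, +0)
HT@3: {A} ∪ {C} = {A,C} (union, +1)
BHT@3: {G} ∪ {A,C} = {A,C,G} (union, +1)
CM@3: {G} ∪ {T} = {G,T} (union, +1)
BCHMT@3: {A,C,G} ∩ {G,T} = {G} (intersection, +0)
KV@3: {A} ∪ {C} = {A,C} (union, +1)
BCHKMTV@3: {G} ∪ {A,C} = {A,C,G} (union, +1)
HT@4: {G} ∪ {T} = {G,T} (union, +1)
BHT@4: {A} ∪ {G,T} = {A,G,T} (union, +1)
CM@4: {A} ∪ {G} = {A,G} (union, +1)
BCHMT@4: {A,G,T} ∩ {A,G} = {A,G} (intersection, +0)
KV@4: {C} ∪ {A} = {A,C} (union, +1)
BCHKMTV@4: {A,G} ∩ {A,C} = {A} (intersection, +0)
per-site changes: [4, 3, 3, 5, 4]; total = 19

19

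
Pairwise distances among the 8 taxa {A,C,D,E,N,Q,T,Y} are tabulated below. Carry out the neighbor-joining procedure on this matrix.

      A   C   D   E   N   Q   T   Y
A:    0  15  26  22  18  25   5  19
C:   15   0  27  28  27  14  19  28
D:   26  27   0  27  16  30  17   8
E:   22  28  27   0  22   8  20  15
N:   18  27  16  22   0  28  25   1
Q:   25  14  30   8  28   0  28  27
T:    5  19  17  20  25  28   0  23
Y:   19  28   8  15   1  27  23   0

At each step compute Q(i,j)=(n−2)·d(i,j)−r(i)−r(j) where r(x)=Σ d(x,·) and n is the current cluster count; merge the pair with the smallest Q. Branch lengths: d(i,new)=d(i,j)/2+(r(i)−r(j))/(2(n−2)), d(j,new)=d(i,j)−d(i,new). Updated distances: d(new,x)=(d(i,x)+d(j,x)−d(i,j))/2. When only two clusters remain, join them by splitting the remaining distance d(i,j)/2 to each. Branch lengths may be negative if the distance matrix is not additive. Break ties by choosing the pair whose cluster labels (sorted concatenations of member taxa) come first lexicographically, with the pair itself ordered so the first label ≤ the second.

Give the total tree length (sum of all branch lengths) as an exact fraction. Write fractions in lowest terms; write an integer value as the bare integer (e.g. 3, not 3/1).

461/8

step 1: merge (E,Q) at d=8, Q=-254; branch lengths E→5/2, Q→11/2; new cluster EQ
  updated: d(A,EQ)=39/2, d(C,EQ)=17, d(D,EQ)=49/2, d(EQ,N)=21, d(EQ,T)=20, d(EQ,Y)=17
step 2: merge (N,Y) at d=1, Q=-199; branch lengths N→17/10, Y→-7/10; new cluster NY
  updated: d(A,NY)=18, d(C,NY)=27, d(D,NY)=23/2, d(EQ,NY)=37/2, d(NY,T)=47/2
step 3: merge (D,NY) at d=23/2, Q=-317/2; branch lengths D→107/16, NY→77/16; new cluster DNY
  updated: d(A,DNY)=65/4, d(C,DNY)=85/4, d(DNY,EQ)=63/4, d(DNY,T)=29/2
step 4: merge (A,T) at d=5, Q=-397/4; branch lengths A→49/24, T→71/24; new cluster AT
  updated: d(AT,C)=29/2, d(AT,DNY)=103/8, d(AT,EQ)=69/4
step 5: merge (AT,DNY) at d=103/8, Q=-275/4; branch lengths AT→41/8, DNY→31/4; new cluster ADNTY
  updated: d(ADNTY,C)=183/16, d(ADNTY,EQ)=161/16
step 6: merge (ADNTY,C) at d=183/16, Q=-77/2; branch lengths ADNTY→9/4, C→147/16; new cluster ACDNTY
  updated: d(ACDNTY,EQ)=125/16
step 7: merge (ACDNTY,EQ) at d=125/16; branch lengths ACDNTY→125/32, EQ→125/32; new cluster ACDENQTY
final tree: ((((A:49/24,T:71/24):41/8,(D:107/16,(N:17/10,Y:-7/10):77/16):31/4):9/4,C:147/16):125/32,(E:5/2,Q:11/2):125/32)
total length: 461/8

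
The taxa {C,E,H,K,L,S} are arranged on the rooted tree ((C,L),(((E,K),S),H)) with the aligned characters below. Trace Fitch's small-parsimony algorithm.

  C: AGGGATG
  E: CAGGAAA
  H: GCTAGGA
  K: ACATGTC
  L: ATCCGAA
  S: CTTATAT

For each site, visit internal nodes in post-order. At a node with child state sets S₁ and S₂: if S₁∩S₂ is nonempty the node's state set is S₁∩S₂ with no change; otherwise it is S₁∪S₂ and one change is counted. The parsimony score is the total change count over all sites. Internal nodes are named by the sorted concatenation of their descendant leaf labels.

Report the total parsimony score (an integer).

CL@0: {A} ∩ {A} = {A} (intersection, +0)
EK@0: {C} ∪ {A} = {A,C} (union, +1)
EKS@0: {A,C} ∩ {C} = {C} (intersection, +0)
EHKS@0: {C} ∪ {G} = {C,G} (union, +1)
CEHKLS@0: {A} ∪ {C,G} = {A,C,G} (union, +1)
CL@1: {G} ∪ {T} = {G,T} (union, +1)
EK@1: {A} ∪ {C} = {A,C} (union, +1)
EKS@1: {A,C} ∪ {T} = {A,C,T} (union, +1)
EHKS@1: {A,C,T} ∩ {C} = {C} (intersection, +0)
CEHKLS@1: {G,T} ∪ {C} = {C,G,T} (union, +1)
CL@2: {G} ∪ {C} = {C,G} (union, +1)
EK@2: {G} ∪ {A} = {A,G} (union, +1)
EKS@2: {A,G} ∪ {T} = {A,G,T} (union, +1)
EHKS@2: {A,G,T} ∩ {T} = {T} (intersection, +0)
CEHKLS@2: {C,G} ∪ {T} = {C,G,T} (union, +1)
CL@3: {G} ∪ {C} = {C,G} (union, +1)
EK@3: {G} ∪ {T} = {G,T} (union, +1)
EKS@3: {G,T} ∪ {A} = {A,G,T} (union, +1)
EHKS@3: {A,G,T} ∩ {A} = {A} (intersection, +0)
CEHKLS@3: {C,G} ∪ {A} = {A,C,G} (union, +1)
CL@4: {A} ∪ {G} = {A,G} (union, +1)
EK@4: {A} ∪ {G} = {A,G} (union, +1)
EKS@4: {A,G} ∪ {T} = {A,G,T} (union, +1)
EHKS@4: {A,G,T} ∩ {G} = {G} (intersection, +0)
CEHKLS@4: {A,G} ∩ {G} = {G} (intersection, +0)
CL@5: {T} ∪ {A} = {A,T} (union, +1)
EK@5: {A} ∪ {T} = {A,T} (union, +1)
EKS@5: {A,T} ∩ {A} = {A} (intersection, +0)
EHKS@5: {A} ∪ {G} = {A,G} (union, +1)
CEHKLS@5: {A,T} ∩ {A,G} = {A} (intersection, +0)
CL@6: {G} ∪ {A} = {A,G} (union, +1)
EK@6: {A} ∪ {C} = {A,C} (union, +1)
EKS@6: {A,C} ∪ {T} = {A,C,T} (union, +1)
EHKS@6: {A,C,T} ∩ {A} = {A} (intersection, +0)
CEHKLS@6: {A,G} ∩ {A} = {A} (intersection, +0)
per-site changes: [3, 4, 4, 4, 3, 3, 3]; total = 24

24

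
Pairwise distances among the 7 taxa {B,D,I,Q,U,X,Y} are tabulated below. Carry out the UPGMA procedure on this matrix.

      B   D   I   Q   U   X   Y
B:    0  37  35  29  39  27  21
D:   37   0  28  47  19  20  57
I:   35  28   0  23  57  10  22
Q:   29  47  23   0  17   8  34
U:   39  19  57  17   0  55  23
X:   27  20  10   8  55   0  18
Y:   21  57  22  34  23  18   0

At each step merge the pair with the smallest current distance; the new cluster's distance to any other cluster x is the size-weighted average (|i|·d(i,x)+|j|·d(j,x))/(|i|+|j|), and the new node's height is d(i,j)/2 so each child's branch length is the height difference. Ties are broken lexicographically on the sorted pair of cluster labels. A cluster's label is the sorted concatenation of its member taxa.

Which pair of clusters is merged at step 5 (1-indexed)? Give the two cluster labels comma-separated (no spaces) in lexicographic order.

1. join Q+X (d=8) ⇒ QX; edges |Q|=4, |X|=4
  updated: d(B,QX)=28, d(D,QX)=67/2, d(I,QX)=33/2, d(QX,U)=36, d(QX,Y)=26
2. join I+QX (d=33/2) ⇒ IQX; edges |I|=33/4, |QX|=17/4
  updated: d(B,IQX)=91/3, d(D,IQX)=95/3, d(IQX,U)=43, d(IQX,Y)=74/3
3. join D+U (d=19) ⇒ DU; edges |D|=19/2, |U|=19/2
  updated: d(B,DU)=38, d(DU,IQX)=112/3, d(DU,Y)=40
4. join B+Y (d=21) ⇒ BY; edges |B|=21/2, |Y|=21/2
  updated: d(BY,DU)=39, d(BY,IQX)=55/2
5. join BY+IQX (d=55/2) ⇒ BIQXY; edges |BY|=13/4, |IQX|=11/2
  updated: d(BIQXY,DU)=38
6. join BIQXY+DU (d=38) ⇒ BDIQUXY; edges |BIQXY|=21/4, |DU|=19/2
final tree: (((B:21/2,Y:21/2):13/4,(I:33/4,(Q:4,X:4):17/4):11/2):21/4,(D:19/2,U:19/2):19/2)
total length: 84

BY,IQX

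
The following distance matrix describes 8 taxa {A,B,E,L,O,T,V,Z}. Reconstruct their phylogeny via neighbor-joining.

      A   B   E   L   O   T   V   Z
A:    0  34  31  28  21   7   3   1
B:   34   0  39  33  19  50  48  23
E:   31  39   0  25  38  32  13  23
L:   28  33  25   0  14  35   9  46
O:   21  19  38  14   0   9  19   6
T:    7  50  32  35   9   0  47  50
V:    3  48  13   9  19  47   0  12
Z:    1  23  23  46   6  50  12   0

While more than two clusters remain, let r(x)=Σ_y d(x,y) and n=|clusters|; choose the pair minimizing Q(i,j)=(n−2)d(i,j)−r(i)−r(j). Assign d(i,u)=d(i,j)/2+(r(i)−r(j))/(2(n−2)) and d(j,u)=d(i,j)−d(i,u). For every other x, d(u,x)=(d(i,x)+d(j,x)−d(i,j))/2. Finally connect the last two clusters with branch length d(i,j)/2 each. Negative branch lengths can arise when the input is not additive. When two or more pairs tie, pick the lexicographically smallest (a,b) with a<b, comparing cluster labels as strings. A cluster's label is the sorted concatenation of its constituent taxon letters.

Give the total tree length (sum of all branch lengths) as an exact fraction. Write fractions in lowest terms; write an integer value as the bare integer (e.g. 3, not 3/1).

2477/32

iteration 1: select A,T (d=7, Q=-313); attach at lengths (-21/4, 49/4); label the merged cluster AT
  updated: d(AT,B)=77/2, d(AT,E)=28, d(AT,L)=28, d(AT,O)=23/2, d(AT,V)=43/2, d(AT,Z)=22
iteration 2: select L,V (d=9, Q=-465/2); attach at lengths (31/4, 5/4); label the merged cluster LV
  updated: d(AT,LV)=81/4, d(B,LV)=36, d(E,LV)=29/2, d(LV,O)=12, d(LV,Z)=49/2
iteration 3: select E,LV (d=29/2, Q=-767/4); attach at lengths (373/32, 91/32); label the merged cluster ELV
  updated: d(AT,ELV)=135/8, d(B,ELV)=121/4, d(ELV,O)=71/4, d(ELV,Z)=33/2
iteration 4: select AT,ELV (d=135/8, Q=-957/8); attach at lengths (155/16, 115/16); label the merged cluster AELTV
  updated: d(AELTV,B)=415/16, d(AELTV,O)=99/16, d(AELTV,Z)=173/16
iteration 5: select AELTV,O (d=99/16, Q=-247/4); attach at lengths (193/32, 5/32); label the merged cluster AELOTV
  updated: d(AELOTV,B)=155/8, d(AELOTV,Z)=85/16
iteration 6: select AELOTV,B (d=155/8, Q=-763/16); attach at lengths (27/32, 593/32); label the merged cluster ABELOTV
  updated: d(ABELOTV,Z)=143/32
iteration 7: select ABELOTV,Z (d=143/32); attach at lengths (143/64, 143/64); label the merged cluster ABELOTVZ
final tree: (((((A:-21/4,T:49/4):155/16,(E:373/32,(L:31/4,V:5/4):91/32):115/16):193/32,O:5/32):27/32,B:593/32):143/64,Z:143/64)
total length: 2477/32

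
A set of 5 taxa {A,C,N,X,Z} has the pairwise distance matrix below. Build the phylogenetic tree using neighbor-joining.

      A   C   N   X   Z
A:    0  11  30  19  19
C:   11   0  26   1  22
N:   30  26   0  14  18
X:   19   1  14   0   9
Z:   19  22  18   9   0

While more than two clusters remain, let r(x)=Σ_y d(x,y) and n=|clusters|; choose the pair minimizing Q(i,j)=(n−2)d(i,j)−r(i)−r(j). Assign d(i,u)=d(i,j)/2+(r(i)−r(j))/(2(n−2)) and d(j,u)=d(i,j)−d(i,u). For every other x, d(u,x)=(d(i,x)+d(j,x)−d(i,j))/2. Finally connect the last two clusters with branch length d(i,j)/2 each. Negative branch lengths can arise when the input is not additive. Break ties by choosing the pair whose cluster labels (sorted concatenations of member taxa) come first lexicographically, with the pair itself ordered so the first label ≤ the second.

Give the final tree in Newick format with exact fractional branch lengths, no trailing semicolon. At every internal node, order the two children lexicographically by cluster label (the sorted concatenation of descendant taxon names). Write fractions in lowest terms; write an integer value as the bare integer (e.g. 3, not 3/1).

((((A:26/3,C:7/3):47/8,X:-11/8):31/8,N:97/8):47/16,Z:47/16)

step 1: merge (A,C) at d=11, Q=-106; branch lengths A→26/3, C→7/3; new cluster AC
  updated: d(AC,N)=45/2, d(AC,X)=9/2, d(AC,Z)=15
step 2: merge (AC,X) at d=9/2, Q=-121/2; branch lengths AC→47/8, X→-11/8; new cluster ACX
  updated: d(ACX,N)=16, d(ACX,Z)=39/4
step 3: merge (ACX,N) at d=16, Q=-175/4; branch lengths ACX→31/8, N→97/8; new cluster ACNX
  updated: d(ACNX,Z)=47/8
step 4: merge (ACNX,Z) at d=47/8; branch lengths ACNX→47/16, Z→47/16; new cluster ACNXZ
final tree: ((((A:26/3,C:7/3):47/8,X:-11/8):31/8,N:97/8):47/16,Z:47/16)
total length: 299/8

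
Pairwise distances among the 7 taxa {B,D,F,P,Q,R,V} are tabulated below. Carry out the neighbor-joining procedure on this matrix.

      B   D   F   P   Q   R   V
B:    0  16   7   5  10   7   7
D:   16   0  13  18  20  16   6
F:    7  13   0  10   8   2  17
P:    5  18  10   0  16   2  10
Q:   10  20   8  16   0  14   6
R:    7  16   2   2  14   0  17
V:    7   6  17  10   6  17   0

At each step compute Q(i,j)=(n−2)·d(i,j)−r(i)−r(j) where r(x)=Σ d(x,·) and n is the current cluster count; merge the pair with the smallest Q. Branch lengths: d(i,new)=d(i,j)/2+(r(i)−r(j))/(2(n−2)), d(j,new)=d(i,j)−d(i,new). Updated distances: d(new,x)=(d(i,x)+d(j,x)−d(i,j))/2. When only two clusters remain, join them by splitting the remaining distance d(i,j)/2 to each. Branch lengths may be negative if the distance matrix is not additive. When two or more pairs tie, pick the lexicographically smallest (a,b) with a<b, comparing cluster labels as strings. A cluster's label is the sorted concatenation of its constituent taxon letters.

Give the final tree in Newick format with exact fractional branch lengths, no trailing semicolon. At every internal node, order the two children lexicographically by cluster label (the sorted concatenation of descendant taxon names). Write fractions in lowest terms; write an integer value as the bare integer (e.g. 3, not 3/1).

(((B:63/32,((D:28/5,V:2/5):119/24,Q:121/24):73/32):49/32,F:75/32):85/64,(P:27/16,R:5/16):85/64)

step 1: merge (D,V) at d=6, Q=-122; branch lengths D→28/5, V→2/5; new cluster DV
  updated: d(B,DV)=17/2, d(DV,F)=12, d(DV,P)=11, d(DV,Q)=10, d(DV,R)=27/2
step 2: merge (P,R) at d=2, Q=-149/2; branch lengths P→27/16, R→5/16; new cluster PR
  updated: d(B,PR)=5, d(DV,PR)=45/4, d(F,PR)=5, d(PR,Q)=14
step 3: merge (DV,Q) at d=10, Q=-215/4; branch lengths DV→119/24, Q→121/24; new cluster DQV
  updated: d(B,DQV)=17/4, d(DQV,F)=5, d(DQV,PR)=61/8
step 4: merge (B,DQV) at d=17/4, Q=-197/8; branch lengths B→63/32, DQV→73/32; new cluster BDQV
  updated: d(BDQV,F)=31/8, d(BDQV,PR)=67/16
step 5: merge (BDQV,F) at d=31/8, Q=-209/16; branch lengths BDQV→49/32, F→75/32; new cluster BDFQV
  updated: d(BDFQV,PR)=85/32
step 6: merge (BDFQV,PR) at d=85/32; branch lengths BDFQV→85/64, PR→85/64; new cluster BDFPQRV
final tree: (((B:63/32,((D:28/5,V:2/5):119/24,Q:121/24):73/32):49/32,F:75/32):85/64,(P:27/16,R:5/16):85/64)
total length: 921/32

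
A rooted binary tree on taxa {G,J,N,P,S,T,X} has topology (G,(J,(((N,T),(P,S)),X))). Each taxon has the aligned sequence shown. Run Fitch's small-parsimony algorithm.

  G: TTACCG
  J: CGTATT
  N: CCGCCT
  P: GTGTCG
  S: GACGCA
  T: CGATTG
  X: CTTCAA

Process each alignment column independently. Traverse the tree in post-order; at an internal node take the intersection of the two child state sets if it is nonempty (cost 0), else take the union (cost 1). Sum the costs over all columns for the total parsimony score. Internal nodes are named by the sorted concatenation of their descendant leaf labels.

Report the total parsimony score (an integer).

21

NT@0: {C} ∩ {C} = {C} (intersection, +0)
PS@0: {G} ∩ {G} = {G} (intersection, +0)
NPST@0: {C} ∪ {G} = {C,G} (union, +1)
NPSTX@0: {C,G} ∩ {C} = {C} (intersection, +0)
JNPSTX@0: {C} ∩ {C} = {C} (intersection, +0)
GJNPSTX@0: {T} ∪ {C} = {C,T} (union, +1)
NT@1: {C} ∪ {G} = {C,G} (union, +1)
PS@1: {T} ∪ {A} = {A,T} (union, +1)
NPST@1: {C,G} ∪ {A,T} = {A,C,G,T} (union, +1)
NPSTX@1: {A,C,G,T} ∩ {T} = {T} (intersection, +0)
JNPSTX@1: {G} ∪ {T} = {G,T} (union, +1)
GJNPSTX@1: {T} ∩ {G,T} = {T} (intersection, +0)
NT@2: {G} ∪ {A} = {A,G} (union, +1)
PS@2: {G} ∪ {C} = {C,G} (union, +1)
NPST@2: {A,G} ∩ {C,G} = {G} (intersection, +0)
NPSTX@2: {G} ∪ {T} = {G,T} (union, +1)
JNPSTX@2: {T} ∩ {G,T} = {T} (intersection, +0)
GJNPSTX@2: {A} ∪ {T} = {A,T} (union, +1)
NT@3: {C} ∪ {T} = {C,T} (union, +1)
PS@3: {T} ∪ {G} = {G,T} (union, +1)
NPST@3: {C,T} ∩ {G,T} = {T} (intersection, +0)
NPSTX@3: {T} ∪ {C} = {C,T} (union, +1)
JNPSTX@3: {A} ∪ {C,T} = {A,C,T} (union, +1)
GJNPSTX@3: {C} ∩ {A,C,T} = {C} (intersection, +0)
NT@4: {C} ∪ {T} = {C,T} (union, +1)
PS@4: {C} ∩ {C} = {C} (intersection, +0)
NPST@4: {C,T} ∩ {C} = {C} (intersection, +0)
NPSTX@4: {C} ∪ {A} = {A,C} (union, +1)
JNPSTX@4: {T} ∪ {A,C} = {A,C,T} (union, +1)
GJNPSTX@4: {C} ∩ {A,C,T} = {C} (intersection, +0)
NT@5: {T} ∪ {G} = {G,T} (union, +1)
PS@5: {G} ∪ {A} = {A,G} (union, +1)
NPST@5: {G,T} ∩ {A,G} = {G} (intersection, +0)
NPSTX@5: {G} ∪ {A} = {A,G} (union, +1)
JNPSTX@5: {T} ∪ {A,G} = {A,G,T} (union, +1)
GJNPSTX@5: {G} ∩ {A,G,T} = {G} (intersection, +0)
per-site changes: [2, 4, 4, 4, 3, 4]; total = 21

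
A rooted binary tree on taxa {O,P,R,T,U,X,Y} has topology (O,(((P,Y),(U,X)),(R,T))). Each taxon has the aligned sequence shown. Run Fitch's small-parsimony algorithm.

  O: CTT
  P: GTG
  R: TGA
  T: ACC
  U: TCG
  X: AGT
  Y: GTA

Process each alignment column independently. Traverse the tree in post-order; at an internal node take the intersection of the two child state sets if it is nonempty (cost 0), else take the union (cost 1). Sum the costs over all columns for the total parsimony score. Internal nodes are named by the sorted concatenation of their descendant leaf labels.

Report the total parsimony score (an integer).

13

site 0, node PY: P={G} ∩ Y={G} → {G} (+0)
site 0, node UX: U={T} ∪ X={A} → {A,T} (+1)
site 0, node PUXY: PY={G} ∪ UX={A,T} → {A,G,T} (+1)
site 0, node RT: R={T} ∪ T={A} → {A,T} (+1)
site 0, node PRTUXY: PUXY={A,G,T} ∩ RT={A,T} → {A,T} (+0)
site 0, node OPRTUXY: O={C} ∪ PRTUXY={A,T} → {A,C,T} (+1)
site 1, node PY: P={T} ∩ Y={T} → {T} (+0)
site 1, node UX: U={C} ∪ X={G} → {C,G} (+1)
site 1, node PUXY: PY={T} ∪ UX={C,G} → {C,G,T} (+1)
site 1, node RT: R={G} ∪ T={C} → {C,G} (+1)
site 1, node PRTUXY: PUXY={C,G,T} ∩ RT={C,G} → {C,G} (+0)
site 1, node OPRTUXY: O={T} ∪ PRTUXY={C,G} → {C,G,T} (+1)
site 2, node PY: P={G} ∪ Y={A} → {A,G} (+1)
site 2, node UX: U={G} ∪ X={T} → {G,T} (+1)
site 2, node PUXY: PY={A,G} ∩ UX={G,T} → {G} (+0)
site 2, node RT: R={A} ∪ T={C} → {A,C} (+1)
site 2, node PRTUXY: PUXY={G} ∪ RT={A,C} → {A,C,G} (+1)
site 2, node OPRTUXY: O={T} ∪ PRTUXY={A,C,G} → {A,C,G,T} (+1)
per-site changes: [4, 4, 5]; total = 13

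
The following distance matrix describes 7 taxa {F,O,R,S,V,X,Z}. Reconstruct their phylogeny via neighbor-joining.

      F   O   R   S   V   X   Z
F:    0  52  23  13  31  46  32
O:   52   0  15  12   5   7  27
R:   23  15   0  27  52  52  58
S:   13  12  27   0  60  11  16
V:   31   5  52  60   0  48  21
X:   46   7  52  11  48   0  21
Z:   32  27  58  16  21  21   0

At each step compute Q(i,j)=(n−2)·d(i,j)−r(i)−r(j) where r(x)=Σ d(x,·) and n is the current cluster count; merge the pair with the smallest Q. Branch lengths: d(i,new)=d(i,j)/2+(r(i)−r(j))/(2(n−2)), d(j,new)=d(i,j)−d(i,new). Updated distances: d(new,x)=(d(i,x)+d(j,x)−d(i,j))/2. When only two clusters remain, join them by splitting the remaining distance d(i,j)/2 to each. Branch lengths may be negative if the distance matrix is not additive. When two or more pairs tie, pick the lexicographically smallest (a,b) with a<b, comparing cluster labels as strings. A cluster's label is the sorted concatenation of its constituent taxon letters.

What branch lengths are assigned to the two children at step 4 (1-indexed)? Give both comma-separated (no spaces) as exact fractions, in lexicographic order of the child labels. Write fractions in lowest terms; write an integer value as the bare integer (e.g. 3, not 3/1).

1. join O+V (d=5, Q=-310) ⇒ OV; edges |O|=-37/5, |V|=62/5
  updated: d(F,OV)=39, d(OV,R)=31, d(OV,S)=67/2, d(OV,X)=25, d(OV,Z)=43/2
2. join F+R (d=23, Q=-252) ⇒ FR; edges |F|=27/4, |R|=65/4
  updated: d(FR,OV)=47/2, d(FR,S)=17/2, d(FR,X)=75/2, d(FR,Z)=67/2
3. join FR+S (d=17/2, Q=-293/2) ⇒ FRS; edges |FR|=119/12, |S|=-17/12
  updated: d(FRS,OV)=97/4, d(FRS,X)=20, d(FRS,Z)=41/2
4. join FRS+X (d=20, Q=-363/4) ⇒ FRSX; edges |FRS|=155/16, |X|=165/16
  updated: d(FRSX,OV)=117/8, d(FRSX,Z)=43/4
5. join FRSX+OV (d=117/8, Q=-375/8) ⇒ FORSVX; edges |FRSX|=31/16, |OV|=203/16
  updated: d(FORSVX,Z)=141/16
6. join FORSVX+Z (d=141/16) ⇒ FORSVXZ; edges |FORSVX|=141/32, |Z|=141/32
final tree: (((((F:27/4,R:65/4):119/12,S:-17/12):155/16,X:165/16):31/16,(O:-37/5,V:62/5):203/16):141/32,Z:141/32)
total length: 1279/16

155/16,165/16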